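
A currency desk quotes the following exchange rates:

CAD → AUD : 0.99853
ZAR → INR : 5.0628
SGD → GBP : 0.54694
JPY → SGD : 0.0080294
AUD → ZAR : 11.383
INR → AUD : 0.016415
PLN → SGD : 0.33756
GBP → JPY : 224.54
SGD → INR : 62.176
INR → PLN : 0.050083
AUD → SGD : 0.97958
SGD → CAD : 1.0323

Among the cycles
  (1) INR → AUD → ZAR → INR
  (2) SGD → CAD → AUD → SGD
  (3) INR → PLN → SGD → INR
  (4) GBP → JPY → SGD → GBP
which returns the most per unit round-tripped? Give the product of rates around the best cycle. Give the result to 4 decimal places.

(1) 0.016415 × 11.383 × 5.0628 = 0.94599
(2) 1.0323 × 0.99853 × 0.97958 = 1.00973
(3) 0.050083 × 0.33756 × 62.176 = 1.05115
(4) 224.54 × 0.0080294 × 0.54694 = 0.98609
Highest is cycle (3) at 1.0511 (>1, arbitrage).

1.0511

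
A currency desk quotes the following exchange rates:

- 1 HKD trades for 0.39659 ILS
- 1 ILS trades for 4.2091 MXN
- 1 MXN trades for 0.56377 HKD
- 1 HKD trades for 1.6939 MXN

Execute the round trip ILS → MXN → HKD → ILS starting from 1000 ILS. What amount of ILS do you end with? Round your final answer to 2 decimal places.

1000 ILS × 4.2091 = 4209.1 MXN
4209.1 MXN × 0.56377 = 2372.964307 HKD
2372.964307 HKD × 0.39659 = 941.09391451313 ILS

941.09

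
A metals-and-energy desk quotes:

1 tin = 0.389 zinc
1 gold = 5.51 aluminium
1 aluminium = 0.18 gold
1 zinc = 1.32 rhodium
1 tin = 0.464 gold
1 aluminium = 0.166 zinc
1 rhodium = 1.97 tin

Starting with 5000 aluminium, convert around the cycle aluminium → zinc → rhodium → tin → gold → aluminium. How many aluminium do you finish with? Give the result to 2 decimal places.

5518.08

5000 aluminium × 0.166 = 830 zinc
830 zinc × 1.32 = 1095.6 rhodium
1095.6 rhodium × 1.97 = 2158.332 tin
2158.332 tin × 0.464 = 1001.466048 gold
1001.466048 gold × 5.51 = 5518.07792448 aluminium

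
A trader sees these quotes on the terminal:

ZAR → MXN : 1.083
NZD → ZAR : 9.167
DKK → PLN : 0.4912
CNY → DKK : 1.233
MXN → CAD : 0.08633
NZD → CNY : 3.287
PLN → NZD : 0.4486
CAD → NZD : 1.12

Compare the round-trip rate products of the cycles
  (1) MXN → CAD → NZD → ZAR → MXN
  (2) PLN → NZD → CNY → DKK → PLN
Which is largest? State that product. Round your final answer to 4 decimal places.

0.9599

(1) 0.08633 × 1.12 × 9.167 × 1.083 = 0.95992
(2) 0.4486 × 3.287 × 1.233 × 0.4912 = 0.89306
Highest is cycle (1) at 0.9599 (≤1, no arbitrage).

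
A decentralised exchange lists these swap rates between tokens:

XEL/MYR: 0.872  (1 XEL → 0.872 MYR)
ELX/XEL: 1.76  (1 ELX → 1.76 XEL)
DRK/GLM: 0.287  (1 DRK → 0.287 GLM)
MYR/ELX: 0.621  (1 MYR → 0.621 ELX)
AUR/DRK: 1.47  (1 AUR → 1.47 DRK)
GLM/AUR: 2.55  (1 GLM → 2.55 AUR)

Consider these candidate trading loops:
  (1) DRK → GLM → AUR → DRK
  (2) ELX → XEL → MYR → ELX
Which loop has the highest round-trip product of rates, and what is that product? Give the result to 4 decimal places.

1.0758

(1) 0.287 × 2.55 × 1.47 = 1.07582
(2) 1.76 × 0.872 × 0.621 = 0.95306
Highest is cycle (1) at 1.0758 (>1, arbitrage).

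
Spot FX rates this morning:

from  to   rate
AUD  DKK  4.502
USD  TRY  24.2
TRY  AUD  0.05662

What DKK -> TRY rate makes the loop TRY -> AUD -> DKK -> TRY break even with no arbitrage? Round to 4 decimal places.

3.9231

Known legs of the cycle: 0.05662 × 4.502 = 0.25490324
For no arbitrage the full-cycle product must be 1, so the missing rate is 1 / 0.25490324 ≈ 3.923057.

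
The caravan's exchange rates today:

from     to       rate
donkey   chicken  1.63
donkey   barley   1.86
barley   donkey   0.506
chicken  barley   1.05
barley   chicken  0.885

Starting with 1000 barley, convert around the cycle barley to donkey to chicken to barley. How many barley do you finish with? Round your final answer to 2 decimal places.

866.02

1000 barley × 0.506 = 506 donkey
506 donkey × 1.63 = 824.78 chicken
824.78 chicken × 1.05 = 866.019 barley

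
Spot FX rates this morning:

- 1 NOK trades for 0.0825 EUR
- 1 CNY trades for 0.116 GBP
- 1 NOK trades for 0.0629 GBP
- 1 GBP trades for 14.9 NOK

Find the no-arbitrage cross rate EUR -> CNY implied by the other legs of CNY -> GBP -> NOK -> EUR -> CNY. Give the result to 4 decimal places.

7.0130

Known legs of the cycle: 0.116 × 14.9 × 0.0825 = 0.142593
For no arbitrage the full-cycle product must be 1, so the missing rate is 1 / 0.142593 ≈ 7.012967.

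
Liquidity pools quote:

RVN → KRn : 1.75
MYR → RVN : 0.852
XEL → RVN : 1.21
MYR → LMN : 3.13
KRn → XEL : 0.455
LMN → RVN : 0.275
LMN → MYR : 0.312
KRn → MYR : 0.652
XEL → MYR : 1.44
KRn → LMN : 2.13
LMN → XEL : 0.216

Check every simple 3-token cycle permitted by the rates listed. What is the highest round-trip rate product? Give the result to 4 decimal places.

LMN→RVN→KRn→LMN: 0.275 × 1.75 × 2.13 = 1.02506
MYR→LMN→XEL→MYR: 3.13 × 0.216 × 1.44 = 0.97356
MYR→RVN→KRn→MYR: 0.852 × 1.75 × 0.652 = 0.97213
KRn→XEL→RVN→KRn: 0.455 × 1.21 × 1.75 = 0.96346
Maximum is LMN→RVN→KRn→LMN at 1.0251; arbitrage exists.

1.0251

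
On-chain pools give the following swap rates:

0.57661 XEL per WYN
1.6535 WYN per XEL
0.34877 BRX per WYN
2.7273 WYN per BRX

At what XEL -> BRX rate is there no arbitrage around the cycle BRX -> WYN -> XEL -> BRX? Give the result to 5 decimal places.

0.63589

Known legs of the cycle: 2.7273 × 0.57661 = 1.572588453
For no arbitrage the full-cycle product must be 1, so the missing rate is 1 / 1.572588453 ≈ 0.6358943.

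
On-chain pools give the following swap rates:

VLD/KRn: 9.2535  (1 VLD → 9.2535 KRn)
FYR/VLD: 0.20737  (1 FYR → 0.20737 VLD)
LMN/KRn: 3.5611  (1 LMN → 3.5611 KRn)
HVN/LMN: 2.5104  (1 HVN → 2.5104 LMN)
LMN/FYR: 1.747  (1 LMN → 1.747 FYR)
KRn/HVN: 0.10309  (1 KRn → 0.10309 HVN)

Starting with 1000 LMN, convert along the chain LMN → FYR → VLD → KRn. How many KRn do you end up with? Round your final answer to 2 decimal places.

1000 LMN × 1.747 = 1747 FYR
1747 FYR × 0.20737 = 362.27539 VLD
362.27539 VLD × 9.2535 = 3352.315321365 KRn

3352.32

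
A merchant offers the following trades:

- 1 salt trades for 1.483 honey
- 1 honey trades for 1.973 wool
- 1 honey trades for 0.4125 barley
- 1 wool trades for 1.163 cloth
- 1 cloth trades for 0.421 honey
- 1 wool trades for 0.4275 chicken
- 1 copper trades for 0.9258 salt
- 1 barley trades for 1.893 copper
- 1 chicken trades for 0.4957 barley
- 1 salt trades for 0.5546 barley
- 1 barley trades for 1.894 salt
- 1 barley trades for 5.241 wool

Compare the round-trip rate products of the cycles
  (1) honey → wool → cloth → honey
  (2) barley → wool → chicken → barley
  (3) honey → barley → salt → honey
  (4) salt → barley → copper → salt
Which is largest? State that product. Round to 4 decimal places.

(1) 1.973 × 1.163 × 0.421 = 0.96603
(2) 5.241 × 0.4275 × 0.4957 = 1.11063
(3) 0.4125 × 1.894 × 1.483 = 1.15863
(4) 0.5546 × 1.893 × 0.9258 = 0.97196
Highest is cycle (3) at 1.1586 (>1, arbitrage).

1.1586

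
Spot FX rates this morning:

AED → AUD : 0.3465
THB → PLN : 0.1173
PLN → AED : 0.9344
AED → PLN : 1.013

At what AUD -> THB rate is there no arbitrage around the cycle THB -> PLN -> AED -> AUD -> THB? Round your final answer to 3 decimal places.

26.331

Known legs of the cycle: 0.1173 × 0.9344 × 0.3465 = 0.03797817408
For no arbitrage the full-cycle product must be 1, so the missing rate is 1 / 0.03797817408 ≈ 26.33091.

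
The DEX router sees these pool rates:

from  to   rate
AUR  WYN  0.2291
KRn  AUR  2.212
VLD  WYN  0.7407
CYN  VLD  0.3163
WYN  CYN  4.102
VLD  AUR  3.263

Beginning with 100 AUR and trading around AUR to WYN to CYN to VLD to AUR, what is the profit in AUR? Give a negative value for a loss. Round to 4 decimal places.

100 AUR × 0.2291 = 22.91 WYN
22.91 WYN × 4.102 = 93.97682 CYN
93.97682 CYN × 0.3163 = 29.724868166 VLD
29.724868166 VLD × 3.263 = 96.992244825658 AUR
Net change: 96.992244825658 − 100 = -3.007755174342 AUR

-3.0078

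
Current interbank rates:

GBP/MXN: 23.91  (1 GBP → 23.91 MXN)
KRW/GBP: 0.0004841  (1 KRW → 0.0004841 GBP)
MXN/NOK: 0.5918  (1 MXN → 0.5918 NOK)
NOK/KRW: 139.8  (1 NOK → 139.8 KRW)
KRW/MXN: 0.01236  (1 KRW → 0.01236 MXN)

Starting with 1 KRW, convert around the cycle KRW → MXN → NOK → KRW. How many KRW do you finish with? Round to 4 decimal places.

1 KRW × 0.01236 = 0.01236 MXN
0.01236 MXN × 0.5918 = 0.007314648 NOK
0.007314648 NOK × 139.8 = 1.0225877904 KRW

1.0226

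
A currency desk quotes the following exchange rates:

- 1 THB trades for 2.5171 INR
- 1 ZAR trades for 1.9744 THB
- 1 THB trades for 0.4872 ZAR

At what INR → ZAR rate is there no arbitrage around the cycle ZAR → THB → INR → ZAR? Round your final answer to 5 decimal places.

0.20122

Known legs of the cycle: 1.9744 × 2.5171 = 4.96976224
For no arbitrage the full-cycle product must be 1, so the missing rate is 1 / 4.96976224 ≈ 0.2012169.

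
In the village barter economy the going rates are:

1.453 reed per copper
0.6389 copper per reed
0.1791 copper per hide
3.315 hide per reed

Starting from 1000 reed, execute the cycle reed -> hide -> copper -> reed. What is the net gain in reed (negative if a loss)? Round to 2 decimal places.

1000 reed × 3.315 = 3315 hide
3315 hide × 0.1791 = 593.7165 copper
593.7165 copper × 1.453 = 862.6700745 reed
Net change: 862.6700745 − 1000 = -137.3299255 reed

-137.33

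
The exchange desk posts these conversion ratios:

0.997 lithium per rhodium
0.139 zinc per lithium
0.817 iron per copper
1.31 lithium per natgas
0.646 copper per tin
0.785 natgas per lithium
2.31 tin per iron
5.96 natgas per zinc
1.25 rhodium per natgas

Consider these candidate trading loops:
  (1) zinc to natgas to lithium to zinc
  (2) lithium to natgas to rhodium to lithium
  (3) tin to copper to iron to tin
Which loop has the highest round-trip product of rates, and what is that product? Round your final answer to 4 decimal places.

(1) 5.96 × 1.31 × 0.139 = 1.08526
(2) 0.785 × 1.25 × 0.997 = 0.97831
(3) 0.646 × 0.817 × 2.31 = 1.21918
Highest is cycle (3) at 1.2192 (>1, arbitrage).

1.2192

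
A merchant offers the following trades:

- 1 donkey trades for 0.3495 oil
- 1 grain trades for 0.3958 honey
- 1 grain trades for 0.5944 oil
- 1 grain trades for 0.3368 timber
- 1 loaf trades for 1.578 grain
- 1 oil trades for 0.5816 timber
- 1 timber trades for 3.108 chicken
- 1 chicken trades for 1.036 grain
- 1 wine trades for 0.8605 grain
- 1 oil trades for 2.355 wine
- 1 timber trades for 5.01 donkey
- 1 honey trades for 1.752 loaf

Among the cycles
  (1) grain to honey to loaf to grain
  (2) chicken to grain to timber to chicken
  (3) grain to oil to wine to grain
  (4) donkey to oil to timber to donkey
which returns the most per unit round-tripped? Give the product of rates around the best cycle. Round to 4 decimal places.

1.2045

(1) 0.3958 × 1.752 × 1.578 = 1.09425
(2) 1.036 × 0.3368 × 3.108 = 1.08446
(3) 0.5944 × 2.355 × 0.8605 = 1.20454
(4) 0.3495 × 0.5816 × 5.01 = 1.01838
Highest is cycle (3) at 1.2045 (>1, arbitrage).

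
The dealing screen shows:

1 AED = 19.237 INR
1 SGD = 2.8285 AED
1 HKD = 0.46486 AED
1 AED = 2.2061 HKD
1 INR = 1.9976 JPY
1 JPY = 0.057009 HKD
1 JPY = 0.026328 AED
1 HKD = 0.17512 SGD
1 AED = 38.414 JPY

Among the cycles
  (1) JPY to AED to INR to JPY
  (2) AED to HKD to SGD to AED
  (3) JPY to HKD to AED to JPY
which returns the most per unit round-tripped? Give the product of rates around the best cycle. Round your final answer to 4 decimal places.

1.0927

(1) 0.026328 × 19.237 × 1.9976 = 1.01173
(2) 2.2061 × 0.17512 × 2.8285 = 1.09274
(3) 0.057009 × 0.46486 × 38.414 = 1.01802
Highest is cycle (2) at 1.0927 (>1, arbitrage).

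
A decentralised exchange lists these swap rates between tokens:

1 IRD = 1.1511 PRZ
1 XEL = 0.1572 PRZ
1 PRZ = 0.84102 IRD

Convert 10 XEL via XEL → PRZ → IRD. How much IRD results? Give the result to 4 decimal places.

1.3221

10 XEL × 0.1572 = 1.572 PRZ
1.572 PRZ × 0.84102 = 1.32208344 IRD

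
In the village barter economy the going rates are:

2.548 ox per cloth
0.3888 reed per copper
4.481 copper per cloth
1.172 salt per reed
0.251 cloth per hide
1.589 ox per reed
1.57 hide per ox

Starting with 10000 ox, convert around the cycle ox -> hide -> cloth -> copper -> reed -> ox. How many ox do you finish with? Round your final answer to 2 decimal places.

10000 ox × 1.57 = 15700 hide
15700 hide × 0.251 = 3940.7 cloth
3940.7 cloth × 4.481 = 17658.2767 copper
17658.2767 copper × 0.3888 = 6865.53798096 reed
6865.53798096 reed × 1.589 = 10909.33985174544 ox

10909.34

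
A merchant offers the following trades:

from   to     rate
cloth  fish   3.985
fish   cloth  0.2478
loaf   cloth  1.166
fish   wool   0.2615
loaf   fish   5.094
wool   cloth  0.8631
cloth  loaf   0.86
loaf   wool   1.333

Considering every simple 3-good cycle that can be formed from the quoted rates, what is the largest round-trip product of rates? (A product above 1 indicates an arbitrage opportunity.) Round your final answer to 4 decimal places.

1.0856

cloth→loaf→fish→cloth: 0.86 × 5.094 × 0.2478 = 1.08557
cloth→loaf→wool→cloth: 0.86 × 1.333 × 0.8631 = 0.98944
cloth→fish→wool→cloth: 3.985 × 0.2615 × 0.8631 = 0.89942
Maximum is cloth→loaf→fish→cloth at 1.0856; arbitrage exists.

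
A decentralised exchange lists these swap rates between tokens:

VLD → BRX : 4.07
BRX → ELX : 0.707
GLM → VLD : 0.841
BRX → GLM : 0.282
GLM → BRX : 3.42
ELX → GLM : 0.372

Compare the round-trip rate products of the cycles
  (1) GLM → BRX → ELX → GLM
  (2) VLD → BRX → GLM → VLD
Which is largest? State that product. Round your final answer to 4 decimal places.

0.9652

(1) 3.42 × 0.707 × 0.372 = 0.89947
(2) 4.07 × 0.282 × 0.841 = 0.96525
Highest is cycle (2) at 0.9652 (≤1, no arbitrage).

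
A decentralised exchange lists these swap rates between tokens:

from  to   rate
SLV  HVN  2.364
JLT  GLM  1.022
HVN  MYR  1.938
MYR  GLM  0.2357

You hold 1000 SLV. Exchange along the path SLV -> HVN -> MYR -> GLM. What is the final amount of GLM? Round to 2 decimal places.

1000 SLV × 2.364 = 2364 HVN
2364 HVN × 1.938 = 4581.432 MYR
4581.432 MYR × 0.2357 = 1079.8435224 GLM

1079.84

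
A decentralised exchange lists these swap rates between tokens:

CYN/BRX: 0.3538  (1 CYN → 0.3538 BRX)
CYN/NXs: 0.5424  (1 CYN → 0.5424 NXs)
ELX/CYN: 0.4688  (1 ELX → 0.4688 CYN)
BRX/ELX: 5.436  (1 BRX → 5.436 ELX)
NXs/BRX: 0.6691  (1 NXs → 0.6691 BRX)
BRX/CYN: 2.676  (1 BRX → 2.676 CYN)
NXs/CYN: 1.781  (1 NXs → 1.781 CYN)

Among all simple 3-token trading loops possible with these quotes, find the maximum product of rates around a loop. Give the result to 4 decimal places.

BRX→CYN→NXs→BRX: 2.676 × 0.5424 × 0.6691 = 0.97117
BRX→ELX→CYN→BRX: 5.436 × 0.4688 × 0.3538 = 0.90162
Maximum is BRX→CYN→NXs→BRX at 0.9712; no arbitrage — every cycle loses value.

0.9712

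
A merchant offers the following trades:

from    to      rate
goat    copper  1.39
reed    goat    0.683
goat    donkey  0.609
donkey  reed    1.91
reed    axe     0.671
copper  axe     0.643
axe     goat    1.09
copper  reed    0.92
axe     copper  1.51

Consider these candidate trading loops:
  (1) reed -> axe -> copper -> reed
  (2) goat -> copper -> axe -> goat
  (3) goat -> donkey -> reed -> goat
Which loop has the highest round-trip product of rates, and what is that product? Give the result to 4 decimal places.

(1) 0.671 × 1.51 × 0.92 = 0.93215
(2) 1.39 × 0.643 × 1.09 = 0.97421
(3) 0.609 × 1.91 × 0.683 = 0.79446
Highest is cycle (2) at 0.9742 (≤1, no arbitrage).

0.9742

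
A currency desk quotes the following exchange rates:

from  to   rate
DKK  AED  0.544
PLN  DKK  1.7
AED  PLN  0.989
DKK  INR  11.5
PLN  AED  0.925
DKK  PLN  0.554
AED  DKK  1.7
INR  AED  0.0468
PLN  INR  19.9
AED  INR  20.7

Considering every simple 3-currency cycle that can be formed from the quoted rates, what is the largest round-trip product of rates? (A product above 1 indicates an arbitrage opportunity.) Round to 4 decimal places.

AED→PLN→INR→AED: 0.989 × 19.9 × 0.0468 = 0.92108
AED→DKK→INR→AED: 1.7 × 11.5 × 0.0468 = 0.91494
AED→PLN→DKK→AED: 0.989 × 1.7 × 0.544 = 0.91463
AED→DKK→PLN→AED: 1.7 × 0.554 × 0.925 = 0.87117
Maximum is AED→PLN→INR→AED at 0.9211; no arbitrage — every cycle loses value.

0.9211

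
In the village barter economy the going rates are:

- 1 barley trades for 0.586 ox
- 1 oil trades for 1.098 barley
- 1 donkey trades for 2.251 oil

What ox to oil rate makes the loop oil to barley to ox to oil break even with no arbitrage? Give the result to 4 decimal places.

1.5542

Known legs of the cycle: 1.098 × 0.586 = 0.643428
For no arbitrage the full-cycle product must be 1, so the missing rate is 1 / 0.643428 ≈ 1.554175.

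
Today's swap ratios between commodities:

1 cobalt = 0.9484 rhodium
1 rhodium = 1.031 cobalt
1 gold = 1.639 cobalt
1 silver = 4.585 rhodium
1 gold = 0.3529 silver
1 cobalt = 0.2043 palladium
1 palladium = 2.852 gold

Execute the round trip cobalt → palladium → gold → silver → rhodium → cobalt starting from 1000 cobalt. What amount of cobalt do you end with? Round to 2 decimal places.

972.00

1000 cobalt × 0.2043 = 204.3 palladium
204.3 palladium × 2.852 = 582.6636 gold
582.6636 gold × 0.3529 = 205.62198444 silver
205.62198444 silver × 4.585 = 942.7767986574 rhodium
942.7767986574 rhodium × 1.031 = 972.0028794157794 cobalt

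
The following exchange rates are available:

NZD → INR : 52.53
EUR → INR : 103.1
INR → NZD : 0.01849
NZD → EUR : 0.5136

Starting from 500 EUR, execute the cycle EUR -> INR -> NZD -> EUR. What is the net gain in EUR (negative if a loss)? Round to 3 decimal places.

-10.457

500 EUR × 103.1 = 51550 INR
51550 INR × 0.01849 = 953.1595 NZD
953.1595 NZD × 0.5136 = 489.5427192 EUR
Net change: 489.5427192 − 500 = -10.4572808 EUR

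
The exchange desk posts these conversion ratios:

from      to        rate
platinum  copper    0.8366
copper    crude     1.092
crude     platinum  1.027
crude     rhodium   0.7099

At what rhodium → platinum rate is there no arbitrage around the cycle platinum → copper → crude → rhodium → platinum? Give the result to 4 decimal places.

Known legs of the cycle: 0.8366 × 1.092 × 0.7099 = 0.64854135528
For no arbitrage the full-cycle product must be 1, so the missing rate is 1 / 0.64854135528 ≈ 1.541922.

1.5419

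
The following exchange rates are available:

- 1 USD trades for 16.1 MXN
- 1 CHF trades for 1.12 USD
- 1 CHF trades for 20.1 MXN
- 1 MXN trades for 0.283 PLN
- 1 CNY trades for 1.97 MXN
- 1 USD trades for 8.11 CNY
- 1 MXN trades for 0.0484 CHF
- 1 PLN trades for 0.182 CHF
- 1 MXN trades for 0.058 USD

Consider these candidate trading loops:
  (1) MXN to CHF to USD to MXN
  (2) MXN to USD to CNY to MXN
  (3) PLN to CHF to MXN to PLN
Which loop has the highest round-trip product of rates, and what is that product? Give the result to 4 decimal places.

1.0353

(1) 0.0484 × 1.12 × 16.1 = 0.87275
(2) 0.058 × 8.11 × 1.97 = 0.92665
(3) 0.182 × 20.1 × 0.283 = 1.03527
Highest is cycle (3) at 1.0353 (>1, arbitrage).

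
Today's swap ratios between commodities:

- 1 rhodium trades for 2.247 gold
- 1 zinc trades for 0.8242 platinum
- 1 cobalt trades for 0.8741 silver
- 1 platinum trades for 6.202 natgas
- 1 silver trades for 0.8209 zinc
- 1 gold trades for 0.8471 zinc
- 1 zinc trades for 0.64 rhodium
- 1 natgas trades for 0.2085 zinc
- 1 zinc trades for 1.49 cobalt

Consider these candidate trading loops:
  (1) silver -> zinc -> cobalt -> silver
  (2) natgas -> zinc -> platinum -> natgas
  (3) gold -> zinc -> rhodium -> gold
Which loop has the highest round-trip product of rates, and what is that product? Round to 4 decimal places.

1.2182

(1) 0.8209 × 1.49 × 0.8741 = 1.06915
(2) 0.2085 × 0.8242 × 6.202 = 1.06579
(3) 0.8471 × 0.64 × 2.247 = 1.21820
Highest is cycle (3) at 1.2182 (>1, arbitrage).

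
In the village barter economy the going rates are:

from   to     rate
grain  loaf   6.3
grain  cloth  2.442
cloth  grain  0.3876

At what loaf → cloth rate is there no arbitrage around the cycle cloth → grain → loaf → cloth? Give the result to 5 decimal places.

Known legs of the cycle: 0.3876 × 6.3 = 2.44188
For no arbitrage the full-cycle product must be 1, so the missing rate is 1 / 2.44188 ≈ 0.4095205.

0.40952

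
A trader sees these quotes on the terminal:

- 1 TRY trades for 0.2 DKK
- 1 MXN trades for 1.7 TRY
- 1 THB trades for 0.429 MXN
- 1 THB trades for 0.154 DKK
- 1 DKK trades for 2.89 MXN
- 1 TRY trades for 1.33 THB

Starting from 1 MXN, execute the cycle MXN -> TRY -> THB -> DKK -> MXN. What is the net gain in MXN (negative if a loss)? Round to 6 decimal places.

0.006281

1 MXN × 1.7 = 1.7 TRY
1.7 TRY × 1.33 = 2.261 THB
2.261 THB × 0.154 = 0.348194 DKK
0.348194 DKK × 2.89 = 1.00628066 MXN
Net change: 1.00628066 − 1 = 0.00628066 MXN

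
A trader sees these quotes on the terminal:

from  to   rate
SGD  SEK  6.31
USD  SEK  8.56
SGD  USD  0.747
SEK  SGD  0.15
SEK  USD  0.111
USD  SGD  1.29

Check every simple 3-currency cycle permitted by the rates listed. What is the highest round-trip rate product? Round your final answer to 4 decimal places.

USD→SEK→SGD→USD: 8.56 × 0.15 × 0.747 = 0.95915
USD→SGD→SEK→USD: 1.29 × 6.31 × 0.111 = 0.90353
Maximum is USD→SEK→SGD→USD at 0.9591; no arbitrage — every cycle loses value.

0.9591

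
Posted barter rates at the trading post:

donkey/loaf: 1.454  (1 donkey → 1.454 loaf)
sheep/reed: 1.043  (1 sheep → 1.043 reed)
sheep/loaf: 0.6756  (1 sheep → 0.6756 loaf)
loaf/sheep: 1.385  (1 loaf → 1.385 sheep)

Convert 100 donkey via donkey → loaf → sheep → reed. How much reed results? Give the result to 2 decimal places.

100 donkey × 1.454 = 145.4 loaf
145.4 loaf × 1.385 = 201.379 sheep
201.379 sheep × 1.043 = 210.038297 reed

210.04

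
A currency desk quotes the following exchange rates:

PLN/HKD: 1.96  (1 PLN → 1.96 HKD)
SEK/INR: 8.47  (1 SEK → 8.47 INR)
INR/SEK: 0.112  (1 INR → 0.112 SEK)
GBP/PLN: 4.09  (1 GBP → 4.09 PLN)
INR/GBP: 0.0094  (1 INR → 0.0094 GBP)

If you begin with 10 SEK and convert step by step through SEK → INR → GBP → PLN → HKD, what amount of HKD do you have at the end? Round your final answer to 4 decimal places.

6.3825

10 SEK × 8.47 = 84.7 INR
84.7 INR × 0.0094 = 0.79618 GBP
0.79618 GBP × 4.09 = 3.2563762 PLN
3.2563762 PLN × 1.96 = 6.382497352 HKD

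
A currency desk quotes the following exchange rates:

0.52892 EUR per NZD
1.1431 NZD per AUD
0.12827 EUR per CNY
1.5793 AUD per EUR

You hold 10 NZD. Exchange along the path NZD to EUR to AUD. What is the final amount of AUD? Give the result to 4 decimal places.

10 NZD × 0.52892 = 5.2892 EUR
5.2892 EUR × 1.5793 = 8.35323356 AUD

8.3532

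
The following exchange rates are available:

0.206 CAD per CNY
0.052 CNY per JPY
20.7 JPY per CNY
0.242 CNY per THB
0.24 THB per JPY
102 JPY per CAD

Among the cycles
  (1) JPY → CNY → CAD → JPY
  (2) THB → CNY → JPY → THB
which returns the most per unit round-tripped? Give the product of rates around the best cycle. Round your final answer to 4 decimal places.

1.2023

(1) 0.052 × 0.206 × 102 = 1.09262
(2) 0.242 × 20.7 × 0.24 = 1.20226
Highest is cycle (2) at 1.2023 (>1, arbitrage).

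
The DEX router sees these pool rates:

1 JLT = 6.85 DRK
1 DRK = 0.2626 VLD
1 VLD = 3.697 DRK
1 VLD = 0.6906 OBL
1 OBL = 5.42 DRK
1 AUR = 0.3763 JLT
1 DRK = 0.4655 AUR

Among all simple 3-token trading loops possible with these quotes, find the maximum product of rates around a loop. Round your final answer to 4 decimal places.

1.1999

AUR→JLT→DRK→AUR: 0.3763 × 6.85 × 0.4655 = 1.19990
OBL→DRK→VLD→OBL: 5.42 × 0.2626 × 0.6906 = 0.98293
Maximum is AUR→JLT→DRK→AUR at 1.1999; arbitrage exists.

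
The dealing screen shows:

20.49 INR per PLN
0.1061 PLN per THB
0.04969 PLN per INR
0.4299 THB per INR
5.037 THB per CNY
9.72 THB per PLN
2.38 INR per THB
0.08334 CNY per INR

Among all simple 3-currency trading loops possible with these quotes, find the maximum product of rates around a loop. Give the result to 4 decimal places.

1.1495

INR→PLN→THB→INR: 0.04969 × 9.72 × 2.38 = 1.14951
INR→CNY→THB→INR: 0.08334 × 5.037 × 2.38 = 0.99908
INR→THB→PLN→INR: 0.4299 × 0.1061 × 20.49 = 0.93460
Maximum is INR→PLN→THB→INR at 1.1495; arbitrage exists.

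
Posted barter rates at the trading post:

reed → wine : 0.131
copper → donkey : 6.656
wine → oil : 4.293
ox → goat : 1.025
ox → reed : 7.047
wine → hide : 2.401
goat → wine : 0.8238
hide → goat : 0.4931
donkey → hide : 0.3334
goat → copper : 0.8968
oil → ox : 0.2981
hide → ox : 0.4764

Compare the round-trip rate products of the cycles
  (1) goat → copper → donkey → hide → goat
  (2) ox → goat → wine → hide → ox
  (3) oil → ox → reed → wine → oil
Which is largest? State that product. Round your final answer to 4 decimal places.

1.1814

(1) 0.8968 × 6.656 × 0.3334 × 0.4931 = 0.98132
(2) 1.025 × 0.8238 × 2.401 × 0.4764 = 0.96585
(3) 0.2981 × 7.047 × 0.131 × 4.293 = 1.18140
Highest is cycle (3) at 1.1814 (>1, arbitrage).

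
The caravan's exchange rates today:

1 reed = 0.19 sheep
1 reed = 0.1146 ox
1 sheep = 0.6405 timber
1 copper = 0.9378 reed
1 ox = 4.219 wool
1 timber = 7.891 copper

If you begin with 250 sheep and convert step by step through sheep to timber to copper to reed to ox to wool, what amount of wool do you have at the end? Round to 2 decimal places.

572.92

250 sheep × 0.6405 = 160.125 timber
160.125 timber × 7.891 = 1263.546375 copper
1263.546375 copper × 0.9378 = 1184.953790475 reed
1184.953790475 reed × 0.1146 = 135.795704388435 ox
135.795704388435 ox × 4.219 = 572.922076814807265 wool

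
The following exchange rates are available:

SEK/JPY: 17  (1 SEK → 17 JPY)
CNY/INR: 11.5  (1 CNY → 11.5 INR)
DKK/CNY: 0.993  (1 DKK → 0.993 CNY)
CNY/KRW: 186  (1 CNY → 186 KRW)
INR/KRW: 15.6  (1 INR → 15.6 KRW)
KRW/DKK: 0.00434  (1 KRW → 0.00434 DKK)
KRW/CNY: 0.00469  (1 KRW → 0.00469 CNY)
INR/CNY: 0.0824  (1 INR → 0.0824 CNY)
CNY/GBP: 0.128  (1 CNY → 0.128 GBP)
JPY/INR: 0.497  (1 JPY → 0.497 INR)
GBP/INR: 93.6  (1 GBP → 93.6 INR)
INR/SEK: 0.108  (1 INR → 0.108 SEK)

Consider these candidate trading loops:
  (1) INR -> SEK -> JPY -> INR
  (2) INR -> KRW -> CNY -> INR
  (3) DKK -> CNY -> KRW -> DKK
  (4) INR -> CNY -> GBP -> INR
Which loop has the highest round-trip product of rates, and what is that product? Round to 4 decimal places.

(1) 0.108 × 17 × 0.497 = 0.91249
(2) 15.6 × 0.00469 × 11.5 = 0.84139
(3) 0.993 × 186 × 0.00434 = 0.80159
(4) 0.0824 × 0.128 × 93.6 = 0.98722
Highest is cycle (4) at 0.9872 (≤1, no arbitrage).

0.9872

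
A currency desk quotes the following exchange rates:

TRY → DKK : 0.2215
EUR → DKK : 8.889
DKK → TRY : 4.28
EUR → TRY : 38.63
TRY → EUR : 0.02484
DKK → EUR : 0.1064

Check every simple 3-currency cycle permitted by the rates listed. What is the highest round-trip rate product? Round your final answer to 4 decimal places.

DKK→TRY→EUR→DKK: 4.28 × 0.02484 × 8.889 = 0.94504
DKK→EUR→TRY→DKK: 0.1064 × 38.63 × 0.2215 = 0.91042
Maximum is DKK→TRY→EUR→DKK at 0.9450; no arbitrage — every cycle loses value.

0.9450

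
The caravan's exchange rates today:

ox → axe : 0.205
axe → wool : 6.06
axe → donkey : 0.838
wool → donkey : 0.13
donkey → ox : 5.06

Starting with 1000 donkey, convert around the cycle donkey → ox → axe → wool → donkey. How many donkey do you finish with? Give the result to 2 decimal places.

817.18

1000 donkey × 5.06 = 5060 ox
5060 ox × 0.205 = 1037.3 axe
1037.3 axe × 6.06 = 6286.038 wool
6286.038 wool × 0.13 = 817.18494 donkey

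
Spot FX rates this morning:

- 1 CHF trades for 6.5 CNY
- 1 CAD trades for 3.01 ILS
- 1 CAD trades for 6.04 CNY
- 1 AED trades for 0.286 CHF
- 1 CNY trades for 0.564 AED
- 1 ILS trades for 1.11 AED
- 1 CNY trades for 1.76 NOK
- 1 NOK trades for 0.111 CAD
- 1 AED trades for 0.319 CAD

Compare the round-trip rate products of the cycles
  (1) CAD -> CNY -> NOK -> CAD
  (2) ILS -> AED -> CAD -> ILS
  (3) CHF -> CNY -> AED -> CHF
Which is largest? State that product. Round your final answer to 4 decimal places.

1.1800

(1) 6.04 × 1.76 × 0.111 = 1.17997
(2) 1.11 × 0.319 × 3.01 = 1.06581
(3) 6.5 × 0.564 × 0.286 = 1.04848
Highest is cycle (1) at 1.1800 (>1, arbitrage).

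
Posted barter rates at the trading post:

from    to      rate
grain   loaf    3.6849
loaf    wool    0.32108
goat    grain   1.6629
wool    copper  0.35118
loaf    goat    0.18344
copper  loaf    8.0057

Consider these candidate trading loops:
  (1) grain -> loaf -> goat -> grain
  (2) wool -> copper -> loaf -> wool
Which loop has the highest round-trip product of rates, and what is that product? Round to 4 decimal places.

1.1241

(1) 3.6849 × 0.18344 × 1.6629 = 1.12405
(2) 0.35118 × 8.0057 × 0.32108 = 0.90270
Highest is cycle (1) at 1.1241 (>1, arbitrage).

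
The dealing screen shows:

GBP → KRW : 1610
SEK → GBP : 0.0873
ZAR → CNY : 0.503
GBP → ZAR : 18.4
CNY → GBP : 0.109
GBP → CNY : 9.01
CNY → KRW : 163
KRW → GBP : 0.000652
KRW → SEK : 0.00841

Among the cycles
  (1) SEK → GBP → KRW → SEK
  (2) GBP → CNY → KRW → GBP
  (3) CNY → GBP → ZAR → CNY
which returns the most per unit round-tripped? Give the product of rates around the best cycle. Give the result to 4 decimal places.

1.1821

(1) 0.0873 × 1610 × 0.00841 = 1.18205
(2) 9.01 × 163 × 0.000652 = 0.95755
(3) 0.109 × 18.4 × 0.503 = 1.00882
Highest is cycle (1) at 1.1821 (>1, arbitrage).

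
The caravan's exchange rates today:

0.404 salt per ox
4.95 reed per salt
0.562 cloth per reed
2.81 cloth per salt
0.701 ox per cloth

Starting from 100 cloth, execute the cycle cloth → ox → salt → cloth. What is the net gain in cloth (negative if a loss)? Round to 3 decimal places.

-20.420

100 cloth × 0.701 = 70.1 ox
70.1 ox × 0.404 = 28.3204 salt
28.3204 salt × 2.81 = 79.580324 cloth
Net change: 79.580324 − 100 = -20.419676 cloth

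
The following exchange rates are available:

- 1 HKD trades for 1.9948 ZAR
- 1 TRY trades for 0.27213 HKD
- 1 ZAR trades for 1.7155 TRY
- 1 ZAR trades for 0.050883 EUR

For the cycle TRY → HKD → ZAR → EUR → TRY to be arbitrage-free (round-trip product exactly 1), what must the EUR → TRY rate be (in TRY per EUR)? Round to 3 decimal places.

Known legs of the cycle: 0.27213 × 1.9948 × 0.050883 = 0.027621578267892
For no arbitrage the full-cycle product must be 1, so the missing rate is 1 / 0.027621578267892 ≈ 36.20358.

36.204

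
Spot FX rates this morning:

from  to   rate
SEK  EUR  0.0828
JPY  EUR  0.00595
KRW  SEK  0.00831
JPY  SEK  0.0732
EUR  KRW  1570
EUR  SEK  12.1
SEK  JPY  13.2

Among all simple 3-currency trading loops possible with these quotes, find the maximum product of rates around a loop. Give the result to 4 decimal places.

1.0803

KRW→SEK→EUR→KRW: 0.00831 × 0.0828 × 1570 = 1.08027
EUR→SEK→JPY→EUR: 12.1 × 13.2 × 0.00595 = 0.95033
Maximum is KRW→SEK→EUR→KRW at 1.0803; arbitrage exists.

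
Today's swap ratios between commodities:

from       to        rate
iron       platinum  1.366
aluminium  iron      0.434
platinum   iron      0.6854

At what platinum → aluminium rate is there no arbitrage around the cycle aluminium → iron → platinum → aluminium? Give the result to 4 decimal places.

1.6868

Known legs of the cycle: 0.434 × 1.366 = 0.592844
For no arbitrage the full-cycle product must be 1, so the missing rate is 1 / 0.592844 ≈ 1.686784.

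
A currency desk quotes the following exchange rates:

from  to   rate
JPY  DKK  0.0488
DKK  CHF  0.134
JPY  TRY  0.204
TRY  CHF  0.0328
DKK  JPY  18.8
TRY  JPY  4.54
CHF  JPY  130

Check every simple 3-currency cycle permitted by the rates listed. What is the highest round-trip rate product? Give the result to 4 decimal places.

CHF→JPY→TRY→CHF: 130 × 0.204 × 0.0328 = 0.86986
CHF→JPY→DKK→CHF: 130 × 0.0488 × 0.134 = 0.85010
Maximum is CHF→JPY→TRY→CHF at 0.8699; no arbitrage — every cycle loses value.

0.8699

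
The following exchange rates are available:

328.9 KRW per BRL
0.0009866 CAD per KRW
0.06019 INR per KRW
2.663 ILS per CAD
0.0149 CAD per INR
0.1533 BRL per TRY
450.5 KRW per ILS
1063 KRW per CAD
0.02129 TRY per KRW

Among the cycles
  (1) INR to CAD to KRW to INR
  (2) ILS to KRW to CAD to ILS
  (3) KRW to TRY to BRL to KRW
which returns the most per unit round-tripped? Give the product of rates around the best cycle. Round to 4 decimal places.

1.1836

(1) 0.0149 × 1063 × 0.06019 = 0.95333
(2) 450.5 × 0.0009866 × 2.663 = 1.18361
(3) 0.02129 × 0.1533 × 328.9 = 1.07345
Highest is cycle (2) at 1.1836 (>1, arbitrage).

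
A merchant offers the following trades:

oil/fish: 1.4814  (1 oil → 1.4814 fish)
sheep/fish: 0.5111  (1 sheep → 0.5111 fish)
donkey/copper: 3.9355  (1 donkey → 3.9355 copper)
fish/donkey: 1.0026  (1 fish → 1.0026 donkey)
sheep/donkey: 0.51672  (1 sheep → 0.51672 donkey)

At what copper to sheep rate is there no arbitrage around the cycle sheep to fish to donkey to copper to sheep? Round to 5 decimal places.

Known legs of the cycle: 0.5111 × 1.0026 × 3.9355 = 2.01666377853
For no arbitrage the full-cycle product must be 1, so the missing rate is 1 / 2.01666377853 ≈ 0.4958685.

0.49587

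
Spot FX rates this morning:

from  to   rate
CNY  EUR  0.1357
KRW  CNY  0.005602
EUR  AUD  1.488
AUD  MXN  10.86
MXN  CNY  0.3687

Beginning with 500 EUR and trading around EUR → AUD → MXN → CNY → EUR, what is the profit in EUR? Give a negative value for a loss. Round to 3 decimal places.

500 EUR × 1.488 = 744 AUD
744 AUD × 10.86 = 8079.84 MXN
8079.84 MXN × 0.3687 = 2979.037008 CNY
2979.037008 CNY × 0.1357 = 404.2553219856 EUR
Net change: 404.2553219856 − 500 = -95.7446780144 EUR

-95.745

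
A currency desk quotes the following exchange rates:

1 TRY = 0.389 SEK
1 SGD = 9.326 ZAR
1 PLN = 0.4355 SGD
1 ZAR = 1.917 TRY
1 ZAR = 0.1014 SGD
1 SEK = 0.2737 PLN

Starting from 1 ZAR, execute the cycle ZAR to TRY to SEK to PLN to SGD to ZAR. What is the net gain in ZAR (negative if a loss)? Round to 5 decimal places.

1 ZAR × 1.917 = 1.917 TRY
1.917 TRY × 0.389 = 0.745713 SEK
0.745713 SEK × 0.2737 = 0.2041016481 PLN
0.2041016481 PLN × 0.4355 = 0.08888626774755 SGD
0.08888626774755 SGD × 9.326 = 0.8289533330136513 ZAR
Net change: 0.8289533330136513 − 1 = -0.1710466669863487 ZAR

-0.17105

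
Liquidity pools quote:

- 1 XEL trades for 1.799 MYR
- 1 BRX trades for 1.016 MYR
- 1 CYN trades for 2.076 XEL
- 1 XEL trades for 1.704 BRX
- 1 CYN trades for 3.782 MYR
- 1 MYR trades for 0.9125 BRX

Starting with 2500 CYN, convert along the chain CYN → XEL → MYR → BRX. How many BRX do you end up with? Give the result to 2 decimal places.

8519.84

2500 CYN × 2.076 = 5190 XEL
5190 XEL × 1.799 = 9336.81 MYR
9336.81 MYR × 0.9125 = 8519.839125 BRX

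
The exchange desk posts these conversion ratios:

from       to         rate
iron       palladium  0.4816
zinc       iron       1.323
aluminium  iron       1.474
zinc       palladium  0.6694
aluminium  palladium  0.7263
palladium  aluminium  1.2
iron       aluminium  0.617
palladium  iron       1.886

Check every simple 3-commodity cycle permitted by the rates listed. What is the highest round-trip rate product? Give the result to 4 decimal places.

0.8519

aluminium→iron→palladium→aluminium: 1.474 × 0.4816 × 1.2 = 0.85185
aluminium→palladium→iron→aluminium: 0.7263 × 1.886 × 0.617 = 0.84517
Maximum is aluminium→iron→palladium→aluminium at 0.8519; no arbitrage — every cycle loses value.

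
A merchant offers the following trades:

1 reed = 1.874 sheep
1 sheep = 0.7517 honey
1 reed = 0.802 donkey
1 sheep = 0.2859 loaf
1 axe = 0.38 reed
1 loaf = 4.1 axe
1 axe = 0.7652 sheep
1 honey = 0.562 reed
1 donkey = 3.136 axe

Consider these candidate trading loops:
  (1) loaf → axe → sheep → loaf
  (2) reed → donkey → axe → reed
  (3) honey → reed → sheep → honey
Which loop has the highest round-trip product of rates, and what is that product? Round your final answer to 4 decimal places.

0.9557

(1) 4.1 × 0.7652 × 0.2859 = 0.89696
(2) 0.802 × 3.136 × 0.38 = 0.95573
(3) 0.562 × 1.874 × 0.7517 = 0.79168
Highest is cycle (2) at 0.9557 (≤1, no arbitrage).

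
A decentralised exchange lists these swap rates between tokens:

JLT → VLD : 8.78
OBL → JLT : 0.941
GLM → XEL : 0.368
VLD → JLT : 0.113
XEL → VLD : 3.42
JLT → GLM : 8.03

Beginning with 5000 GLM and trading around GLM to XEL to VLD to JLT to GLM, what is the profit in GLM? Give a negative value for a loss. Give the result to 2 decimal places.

5000 GLM × 0.368 = 1840 XEL
1840 XEL × 3.42 = 6292.8 VLD
6292.8 VLD × 0.113 = 711.0864 JLT
711.0864 JLT × 8.03 = 5710.023792 GLM
Net change: 5710.023792 − 5000 = 710.023792 GLM

710.02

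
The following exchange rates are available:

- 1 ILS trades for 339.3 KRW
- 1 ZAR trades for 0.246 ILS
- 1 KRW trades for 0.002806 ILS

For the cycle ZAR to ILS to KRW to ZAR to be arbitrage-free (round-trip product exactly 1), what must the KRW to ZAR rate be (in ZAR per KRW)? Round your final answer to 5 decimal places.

Known legs of the cycle: 0.246 × 339.3 = 83.4678
For no arbitrage the full-cycle product must be 1, so the missing rate is 1 / 83.4678 ≈ 0.0119807.

0.01198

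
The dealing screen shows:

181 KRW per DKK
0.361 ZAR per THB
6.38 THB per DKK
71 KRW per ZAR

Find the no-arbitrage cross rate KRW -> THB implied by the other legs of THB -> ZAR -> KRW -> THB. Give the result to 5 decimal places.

0.03902

Known legs of the cycle: 0.361 × 71 = 25.631
For no arbitrage the full-cycle product must be 1, so the missing rate is 1 / 25.631 ≈ 0.0390153.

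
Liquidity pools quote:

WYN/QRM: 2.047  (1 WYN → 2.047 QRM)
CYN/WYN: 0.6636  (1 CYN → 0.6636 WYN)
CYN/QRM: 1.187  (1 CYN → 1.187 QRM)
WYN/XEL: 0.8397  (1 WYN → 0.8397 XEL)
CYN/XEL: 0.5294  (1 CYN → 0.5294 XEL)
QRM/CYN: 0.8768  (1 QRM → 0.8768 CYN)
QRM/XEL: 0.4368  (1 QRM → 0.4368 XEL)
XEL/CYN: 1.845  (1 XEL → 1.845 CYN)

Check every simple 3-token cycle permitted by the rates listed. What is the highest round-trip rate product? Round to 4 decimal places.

1.1910

CYN→WYN→QRM→CYN: 0.6636 × 2.047 × 0.8768 = 1.19104
CYN→WYN→XEL→CYN: 0.6636 × 0.8397 × 1.845 = 1.02808
CYN→QRM→XEL→CYN: 1.187 × 0.4368 × 1.845 = 0.95660
Maximum is CYN→WYN→QRM→CYN at 1.1910; arbitrage exists.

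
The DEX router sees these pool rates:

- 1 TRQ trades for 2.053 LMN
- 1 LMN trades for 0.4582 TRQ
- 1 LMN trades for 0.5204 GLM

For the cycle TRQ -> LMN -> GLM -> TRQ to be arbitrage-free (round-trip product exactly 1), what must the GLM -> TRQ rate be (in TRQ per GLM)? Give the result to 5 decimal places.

Known legs of the cycle: 2.053 × 0.5204 = 1.0683812
For no arbitrage the full-cycle product must be 1, so the missing rate is 1 / 1.0683812 ≈ 0.9359955.

0.93600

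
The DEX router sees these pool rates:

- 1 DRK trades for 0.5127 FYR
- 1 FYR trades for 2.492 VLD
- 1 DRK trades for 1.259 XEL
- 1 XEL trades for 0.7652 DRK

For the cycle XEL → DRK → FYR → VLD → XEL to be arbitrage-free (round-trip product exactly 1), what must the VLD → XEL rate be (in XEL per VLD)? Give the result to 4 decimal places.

Known legs of the cycle: 0.7652 × 0.5127 × 2.492 = 0.97765655568
For no arbitrage the full-cycle product must be 1, so the missing rate is 1 / 0.97765655568 ≈ 1.022854.

1.0229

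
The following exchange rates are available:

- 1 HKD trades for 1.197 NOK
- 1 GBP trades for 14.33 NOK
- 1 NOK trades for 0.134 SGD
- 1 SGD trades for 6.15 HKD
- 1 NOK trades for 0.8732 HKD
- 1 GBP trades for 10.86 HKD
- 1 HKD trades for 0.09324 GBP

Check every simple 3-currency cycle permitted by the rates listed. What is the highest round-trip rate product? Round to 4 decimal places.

1.1667

GBP→NOK→HKD→GBP: 14.33 × 0.8732 × 0.09324 = 1.16671
SGD→HKD→NOK→SGD: 6.15 × 1.197 × 0.134 = 0.98645
Maximum is GBP→NOK→HKD→GBP at 1.1667; arbitrage exists.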